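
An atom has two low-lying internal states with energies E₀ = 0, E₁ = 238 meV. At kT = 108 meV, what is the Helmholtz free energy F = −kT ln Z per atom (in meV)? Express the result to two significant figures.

Eᵢ/kT = 0, 2.204.
Z = Σ e^(−Eᵢ/kT) = e^(−0) + e^(−2.204) = 1.000 + 0.1104 = 1.110.
F = −kT ln Z = −108 × ln(1.110) = −108 × 0.1044 = -11 meV.

-11 meV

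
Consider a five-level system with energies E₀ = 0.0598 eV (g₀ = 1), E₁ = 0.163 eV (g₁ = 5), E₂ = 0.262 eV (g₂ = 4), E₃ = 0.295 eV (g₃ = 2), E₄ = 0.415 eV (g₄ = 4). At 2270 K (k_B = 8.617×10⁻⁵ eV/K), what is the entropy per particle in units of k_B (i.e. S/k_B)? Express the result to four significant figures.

2.635

k_BT = 8.617×10⁻⁵ × 2270 K = 0.195606 eV.
Eᵢ/kT = 0.305717, 0.833308, 1.33943, 1.50813, 2.12161.
Z = Σ gᵢe^(−Eᵢ/kT) = 1·e^(−0.305717) + 5·e^(−0.833308) + 4·e^(−1.33943) + 2·e^(−1.50813) + 4·e^(−2.12161) = 0.736595 + 2.17305 + 1.04798 + 0.442647 + 0.479354 = 4.87963.
⟨E⟩ = Σ EᵢPᵢ = 0.205413 eV.
S/k_B = ln Z + ⟨E⟩/kT = ln(4.87963) + 0.205413/0.195606 = 1.58507 + 1.05014 = 2.635.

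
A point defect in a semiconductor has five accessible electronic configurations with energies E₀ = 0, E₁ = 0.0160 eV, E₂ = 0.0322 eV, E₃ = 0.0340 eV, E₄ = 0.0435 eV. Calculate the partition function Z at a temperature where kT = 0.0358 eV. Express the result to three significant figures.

Eᵢ/kT = 0, 0.44693, 0.89944, 0.94972, 1.2151.
Z = Σ e^(−Eᵢ/kT) = e^(−0) + e^(−0.44693) + e^(−0.89944) + e^(−0.94972) + e^(−1.2151) = 1.0000 + 0.63959 + 0.40680 + 0.38685 + 0.29668 = 2.7299.

Z = 2.73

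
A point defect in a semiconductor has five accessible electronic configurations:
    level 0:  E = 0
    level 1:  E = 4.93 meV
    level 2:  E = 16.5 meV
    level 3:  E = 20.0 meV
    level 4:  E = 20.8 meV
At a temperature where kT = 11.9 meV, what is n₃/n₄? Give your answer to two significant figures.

1.1

n₃/n₄ = exp[−(E₃−E₄)/kT] = exp(−(-0.8 meV)/(11.9 meV)) = exp(0.06723) = 1.1.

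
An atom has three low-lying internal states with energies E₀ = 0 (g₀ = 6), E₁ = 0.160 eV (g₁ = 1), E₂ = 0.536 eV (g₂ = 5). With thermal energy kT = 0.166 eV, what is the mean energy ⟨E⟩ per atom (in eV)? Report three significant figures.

0.0254 eV

Eᵢ/kT = 0, 0.96386, 3.2289.
Z = Σ gᵢe^(−Eᵢ/kT) = 6·e^(−0) + 1·e^(−0.96386) + 5·e^(−3.2289) = 6.0000 + 0.38142 + 0.19801 = 6.5794.
⟨E⟩ = Σ Eᵢ gᵢe^(−Eᵢ/kT) / Z = (0·6.0000 + 0.160·0.38142 + 0.536·0.19801) / 6.5794 = 0.0254 eV.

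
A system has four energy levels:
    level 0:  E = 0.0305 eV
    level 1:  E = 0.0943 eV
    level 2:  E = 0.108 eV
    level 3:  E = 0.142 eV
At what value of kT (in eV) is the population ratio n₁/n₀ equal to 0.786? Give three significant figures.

0.265 eV

n₁/n₀ = exp[−(E₁−E₀)/kT] = 0.786.
⇒ (E₁−E₀)/kT = ln(1/0.786) = ln(1.2723) = 0.24083.
kT = 0.0638 eV / 0.24083 = 0.265 eV.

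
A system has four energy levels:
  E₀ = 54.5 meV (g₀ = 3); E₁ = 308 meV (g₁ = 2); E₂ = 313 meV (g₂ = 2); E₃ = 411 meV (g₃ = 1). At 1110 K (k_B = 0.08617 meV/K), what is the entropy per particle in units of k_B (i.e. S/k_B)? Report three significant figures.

k_BT = 0.08617 × 1110 K = 95.649 meV.
Eᵢ/kT = 0.56979, 3.2201, 3.2724, 4.2970.
Z = Σ gᵢe^(−Eᵢ/kT) = 3·e^(−0.56979) + 2·e^(−3.2201) + 2·e^(−3.2724) + 1·e^(−4.2970) = 1.6969 + 0.079902 + 0.075831 + 0.013609 = 1.8662.
⟨E⟩ = Σ EᵢPᵢ = 78.459 meV.
S/k_B = ln Z + ⟨E⟩/kT = ln(1.8662) + 78.459/95.649 = 0.62390 + 0.82028 = 1.44.

1.44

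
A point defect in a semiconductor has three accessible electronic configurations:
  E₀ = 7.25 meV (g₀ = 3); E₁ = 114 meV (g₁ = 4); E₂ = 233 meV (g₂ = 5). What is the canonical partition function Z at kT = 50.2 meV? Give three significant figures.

Z = 3.06

Eᵢ/kT = 0.14442, 2.2709, 4.6414.
Z = Σ gᵢe^(−Eᵢ/kT) = 3·e^(−0.14442) + 4·e^(−2.2709) + 5·e^(−4.6414) = 2.5966 + 0.41288 + 0.048221 = 3.0577.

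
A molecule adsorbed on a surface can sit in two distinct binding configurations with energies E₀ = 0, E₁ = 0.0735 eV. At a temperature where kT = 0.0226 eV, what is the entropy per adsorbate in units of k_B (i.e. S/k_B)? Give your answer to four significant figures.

0.1591

Eᵢ/kT = 0, 3.25221.
Z = Σ e^(−Eᵢ/kT) = e^(−0) + e^(−3.25221) = 1.00000 + 0.0386886 = 1.03869.
⟨E⟩ = Σ EᵢPᵢ = 0.00273769 eV.
S/k_B = ln Z + ⟨E⟩/kT = ln(1.03869) + 0.00273769/0.0226 = 0.0379603 + 0.121137 = 0.1591.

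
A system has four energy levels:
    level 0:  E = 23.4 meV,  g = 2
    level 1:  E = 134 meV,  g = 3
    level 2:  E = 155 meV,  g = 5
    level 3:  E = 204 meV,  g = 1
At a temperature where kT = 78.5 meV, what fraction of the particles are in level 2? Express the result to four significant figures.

Eᵢ/kT = 0.298089, 1.70701, 1.97452, 2.59873.
Z = Σ gᵢe^(−Eᵢ/kT) = 2·e^(−0.298089) + 3·e^(−1.70701) + 5·e^(−1.97452) + 1·e^(−2.59873) = 1.48447 + 0.544222 + 0.694140 + 0.0743680 = 2.79720.
P₂ = g₂ e^(−E₂/kT) / Z = 0.694140/2.79720 = 0.2482.

0.2482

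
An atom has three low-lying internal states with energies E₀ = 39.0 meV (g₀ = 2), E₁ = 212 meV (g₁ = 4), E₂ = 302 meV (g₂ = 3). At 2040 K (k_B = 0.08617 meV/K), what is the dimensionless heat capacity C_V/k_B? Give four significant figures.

k_BT = 0.08617 × 2040 K = 175.787 meV.
Eᵢ/kT = 0.221859, 1.20600, 1.71799.
Z = Σ gᵢe^(−Eᵢ/kT) = 2·e^(−0.221859) + 4·e^(−1.20600) + 3·e^(−1.71799) = 1.60206 + 1.19757 + 0.538279 = 3.33791.
⟨E⟩ = 143.481 meV, ⟨E²⟩ = 31562.7 meV².
C_V/k_B = (⟨E²⟩ − ⟨E⟩²)/(kT)² = (31562.7 − 20586.8)/30901.1 = 0.3552.

0.3552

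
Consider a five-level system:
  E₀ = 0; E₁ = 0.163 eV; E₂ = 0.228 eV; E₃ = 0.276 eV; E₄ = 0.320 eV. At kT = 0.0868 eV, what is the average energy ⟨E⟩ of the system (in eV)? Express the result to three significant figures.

Eᵢ/kT = 0, 1.8779, 2.6267, 3.1797, 3.6866.
Z = Σ e^(−Eᵢ/kT) = e^(−0) + e^(−1.8779) + e^(−2.6267) + e^(−3.1797) + e^(−3.6866) = 1.0000 + 0.15291 + 0.072317 + 0.041598 + 0.025057 = 1.2919.
⟨E⟩ = Σ Eᵢ e^(−Eᵢ/kT) / Z = (0·1.0000 + 0.163·0.15291 + 0.228·0.072317 + 0.276·0.041598 + 0.320·0.025057) / 1.2919 = 0.0471 eV.

0.0471 eV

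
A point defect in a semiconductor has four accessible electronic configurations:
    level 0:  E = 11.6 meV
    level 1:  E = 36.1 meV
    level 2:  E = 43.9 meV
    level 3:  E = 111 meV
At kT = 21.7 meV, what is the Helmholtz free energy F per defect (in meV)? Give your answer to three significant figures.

Eᵢ/kT = 0.53456, 1.6636, 2.0230, 5.1152.
Z = Σ e^(−Eᵢ/kT) = e^(−0.53456) + e^(−1.6636) + e^(−2.0230) + e^(−5.1152) = 0.58593 + 0.18946 + 0.13226 + 0.0060048 = 0.91365.
F = −kT ln Z = −21.7 × ln(0.91365) = −21.7 × -0.090308 = 1.96 meV.

1.96 meV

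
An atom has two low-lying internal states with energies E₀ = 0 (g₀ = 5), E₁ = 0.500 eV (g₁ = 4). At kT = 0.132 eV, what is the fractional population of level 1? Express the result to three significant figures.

Eᵢ/kT = 0, 3.7879.
Z = Σ gᵢe^(−Eᵢ/kT) = 5·e^(−0) + 4·e^(−3.7879) = 5.0000 + 0.090572 = 5.0906.
P₁ = g₁ e^(−E₁/kT) / Z = 0.090572/5.0906 = 0.0178.

0.0178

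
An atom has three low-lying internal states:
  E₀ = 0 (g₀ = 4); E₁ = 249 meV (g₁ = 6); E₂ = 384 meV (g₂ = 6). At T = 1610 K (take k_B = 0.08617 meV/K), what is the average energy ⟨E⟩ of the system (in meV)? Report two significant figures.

k_BT = 0.08617 × 1610 K = 138.7 meV.
Eᵢ/kT = 0, 1.795, 2.769.
Z = Σ gᵢe^(−Eᵢ/kT) = 4·e^(−0) + 6·e^(−1.795) + 6·e^(−2.769) = 4.000 + 0.9968 + 0.3763 = 5.373.
⟨E⟩ = Σ Eᵢ gᵢe^(−Eᵢ/kT) / Z = (0·4.000 + 249·0.9968 + 384·0.3763) / 5.373 = 73 meV.

73 meV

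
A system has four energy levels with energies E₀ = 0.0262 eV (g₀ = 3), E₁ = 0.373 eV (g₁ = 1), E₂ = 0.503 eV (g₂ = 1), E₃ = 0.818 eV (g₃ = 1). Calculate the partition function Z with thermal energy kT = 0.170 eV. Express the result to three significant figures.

Z = 2.74

Eᵢ/kT = 0.15412, 2.1941, 2.9588, 4.8118.
Z = Σ gᵢe^(−Eᵢ/kT) = 3·e^(−0.15412) + 1·e^(−2.1941) + 1·e^(−2.9588) + 1·e^(−4.8118) = 2.5715 + 0.11146 + 0.051881 + 0.0081332 = 2.7430.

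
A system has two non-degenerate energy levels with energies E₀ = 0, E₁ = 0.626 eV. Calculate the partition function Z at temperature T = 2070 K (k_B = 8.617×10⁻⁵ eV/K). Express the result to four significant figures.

k_BT = 8.617×10⁻⁵ × 2070 K = 0.178372 eV.
Eᵢ/kT = 0, 3.50952.
Z = Σ e^(−Eᵢ/kT) = e^(−0) + e^(−3.50952) = 1.00000 + 0.0299113 = 1.02991.

Z = 1.030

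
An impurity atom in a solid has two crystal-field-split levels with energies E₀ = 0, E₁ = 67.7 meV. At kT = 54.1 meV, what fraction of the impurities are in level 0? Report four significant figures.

Eᵢ/kT = 0, 1.25139.
Z = Σ e^(−Eᵢ/kT) = e^(−0) + e^(−1.25139) = 1.00000 + 0.286107 = 1.28611.
P₀ = e^(−E₀/kT) / Z = 1.00000/1.28611 = 0.7775.

0.7775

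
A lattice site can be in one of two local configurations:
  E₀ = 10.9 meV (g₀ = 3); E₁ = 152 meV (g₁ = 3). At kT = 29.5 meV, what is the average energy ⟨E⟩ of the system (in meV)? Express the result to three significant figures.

12.1 meV

Eᵢ/kT = 0.36949, 5.1525.
Z = Σ gᵢe^(−Eᵢ/kT) = 3·e^(−0.36949) + 3·e^(−5.1525) = 2.0733 + 0.017355 = 2.0907.
⟨E⟩ = Σ Eᵢ gᵢe^(−Eᵢ/kT) / Z = (10.9·2.0733 + 152·0.017355) / 2.0907 = 12.1 meV.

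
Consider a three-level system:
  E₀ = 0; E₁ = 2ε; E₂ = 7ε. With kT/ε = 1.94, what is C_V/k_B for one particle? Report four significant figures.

Eᵢ/kT = 0, 1.03093, 3.60825.
Z = Σ e^(−Eᵢ/kT) = e^(−0) + e^(−1.03093) + e^(−3.60825) = 1.00000 + 0.356675 + 0.0270992 = 1.38377.
⟨E⟩ = 0.652597 ε, ⟨E²⟩ = 1.99062 ε².
C_V/k_B = (⟨E²⟩ − ⟨E⟩²)/(kT)² = (1.99062 − 0.425883)/3.76360 = 0.4158.

0.4158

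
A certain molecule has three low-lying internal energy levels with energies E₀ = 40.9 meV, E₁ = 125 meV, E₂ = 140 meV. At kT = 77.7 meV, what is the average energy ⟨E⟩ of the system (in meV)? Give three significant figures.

Eᵢ/kT = 0.52638, 1.6088, 1.8018.
Z = Σ e^(−Eᵢ/kT) = e^(−0.52638) + e^(−1.6088) + e^(−1.8018) = 0.59074 + 0.20013 + 0.16500 = 0.95587.
⟨E⟩ = Σ Eᵢ e^(−Eᵢ/kT) / Z = (40.9·0.59074 + 125·0.20013 + 140·0.16500) / 0.95587 = 75.6 meV.

75.6 meV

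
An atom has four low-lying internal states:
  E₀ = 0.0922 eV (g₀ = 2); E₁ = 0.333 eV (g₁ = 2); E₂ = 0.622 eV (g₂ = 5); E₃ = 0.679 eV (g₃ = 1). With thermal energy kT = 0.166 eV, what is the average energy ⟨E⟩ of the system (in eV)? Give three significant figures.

Eᵢ/kT = 0.55542, 2.0060, 3.7470, 4.0904.
Z = Σ gᵢe^(−Eᵢ/kT) = 2·e^(−0.55542) + 2·e^(−2.0060) + 5·e^(−3.7470) + 1·e^(−4.0904) = 1.1477 + 0.26905 + 0.11794 + 0.016733 = 1.5514.
⟨E⟩ = Σ Eᵢ gᵢe^(−Eᵢ/kT) / Z = (0.0922·1.1477 + 0.333·0.26905 + 0.622·0.11794 + 0.679·0.016733) / 1.5514 = 0.181 eV.

0.181 eV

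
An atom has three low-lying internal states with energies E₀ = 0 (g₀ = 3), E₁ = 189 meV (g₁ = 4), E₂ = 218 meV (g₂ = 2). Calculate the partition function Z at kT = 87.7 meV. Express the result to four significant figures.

Z = 3.630

Eᵢ/kT = 0, 2.15507, 2.48575.
Z = Σ gᵢe^(−Eᵢ/kT) = 3·e^(−0) + 4·e^(−2.15507) + 2·e^(−2.48575) = 3.00000 + 0.463580 + 0.166526 = 3.63011.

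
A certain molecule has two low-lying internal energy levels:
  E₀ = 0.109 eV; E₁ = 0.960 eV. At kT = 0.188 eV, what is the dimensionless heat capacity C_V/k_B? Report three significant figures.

Eᵢ/kT = 0.57979, 5.1064.
Z = Σ e^(−Eᵢ/kT) = e^(−0.57979) + e^(−5.1064) = 0.56002 + 0.0060579 = 0.56608.
⟨E⟩ = 0.11811 eV, ⟨E²⟩ = 0.021616 eV².
C_V/k_B = (⟨E²⟩ − ⟨E⟩²)/(kT)² = (0.021616 − 0.013950)/0.035344 = 0.217.

0.217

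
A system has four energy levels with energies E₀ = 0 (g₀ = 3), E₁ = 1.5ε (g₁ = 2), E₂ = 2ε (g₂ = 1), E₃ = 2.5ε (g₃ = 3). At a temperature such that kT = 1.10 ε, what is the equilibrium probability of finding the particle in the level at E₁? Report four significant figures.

Eᵢ/kT = 0, 1.36364, 1.81818, 2.27273.
Z = Σ gᵢe^(−Eᵢ/kT) = 3·e^(−0) + 2·e^(−1.36364) + 1·e^(−1.81818) + 3·e^(−2.27273) = 3.00000 + 0.511456 + 0.162321 + 0.309092 = 3.98287.
P₁ = g₁ e^(−E₁/kT) / Z = 0.511456/3.98287 = 0.1284.

0.1284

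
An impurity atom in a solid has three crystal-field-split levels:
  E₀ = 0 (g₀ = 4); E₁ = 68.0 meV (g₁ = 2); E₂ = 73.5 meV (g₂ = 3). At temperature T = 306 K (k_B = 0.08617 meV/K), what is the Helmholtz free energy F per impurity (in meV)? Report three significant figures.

k_BT = 0.08617 × 306 K = 26.368 meV.
Eᵢ/kT = 0, 2.5789, 2.7875.
Z = Σ gᵢe^(−Eᵢ/kT) = 4·e^(−0) + 2·e^(−2.5789) + 3·e^(−2.7875) = 4.0000 + 0.15171 + 0.18472 = 4.3364.
F = −kT ln Z = −26.368 × ln(4.3364) = −26.368 × 1.4670 = -38.7 meV.

-38.7 meV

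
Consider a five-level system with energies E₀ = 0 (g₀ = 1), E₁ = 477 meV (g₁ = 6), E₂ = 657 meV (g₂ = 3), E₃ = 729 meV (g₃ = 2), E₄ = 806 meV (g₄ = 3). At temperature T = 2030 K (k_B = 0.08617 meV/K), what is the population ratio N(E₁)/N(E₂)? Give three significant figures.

k_BT = 0.08617 × 2030 K = 174.93 meV.
n₁/n₂ = (g₁/g₂) exp[−(E₁−E₂)/kT] = (6/3) × exp(−(-180 meV)/(174.93 meV)) = (6/3) × exp(1.0290) = 5.60.

5.60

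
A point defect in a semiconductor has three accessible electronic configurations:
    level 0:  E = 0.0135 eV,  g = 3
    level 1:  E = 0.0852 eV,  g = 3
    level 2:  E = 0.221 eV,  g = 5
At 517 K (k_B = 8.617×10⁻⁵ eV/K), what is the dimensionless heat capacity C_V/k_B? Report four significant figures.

0.6024

k_BT = 8.617×10⁻⁵ × 517 K = 0.0445499 eV.
Eᵢ/kT = 0.303031, 1.91246, 4.96073.
Z = Σ gᵢe^(−Eᵢ/kT) = 3·e^(−0.303031) + 3·e^(−1.91246) + 5·e^(−4.96073) = 2.21573 + 0.443150 + 0.0350391 = 2.69392.
⟨E⟩ = 0.0279935 eV, ⟨E²⟩ = 0.00197927 eV².
C_V/k_B = (⟨E²⟩ − ⟨E⟩²)/(kT)² = (0.00197927 − 0.000783636)/0.00198469 = 0.6024.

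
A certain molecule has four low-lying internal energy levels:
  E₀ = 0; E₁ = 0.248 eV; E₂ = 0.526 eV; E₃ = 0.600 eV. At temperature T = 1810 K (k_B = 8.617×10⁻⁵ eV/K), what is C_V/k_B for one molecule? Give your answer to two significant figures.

0.80

k_BT = 8.617×10⁻⁵ × 1810 K = 0.1560 eV.
Eᵢ/kT = 0, 1.590, 3.372, 3.846.
Z = Σ e^(−Eᵢ/kT) = e^(−0) + e^(−1.590) + e^(−3.372) + e^(−3.846) = 1.000 + 0.2039 + 0.03432 + 0.02137 = 1.260.
⟨E⟩ = 0.06464 eV, ⟨E²⟩ = 0.02359 eV².
C_V/k_B = (⟨E²⟩ − ⟨E⟩²)/(kT)² = (0.02359 − 0.004178)/0.02434 = 0.80.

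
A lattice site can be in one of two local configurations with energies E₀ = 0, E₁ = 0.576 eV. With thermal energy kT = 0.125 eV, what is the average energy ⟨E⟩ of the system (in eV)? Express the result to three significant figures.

Eᵢ/kT = 0, 4.6080.
Z = Σ e^(−Eᵢ/kT) = e^(−0) + e^(−4.6080) = 1.0000 + 0.0099717 = 1.0100.
⟨E⟩ = Σ Eᵢ e^(−Eᵢ/kT) / Z = (0·1.0000 + 0.576·0.0099717) / 1.0100 = 0.00569 eV.

0.00569 eV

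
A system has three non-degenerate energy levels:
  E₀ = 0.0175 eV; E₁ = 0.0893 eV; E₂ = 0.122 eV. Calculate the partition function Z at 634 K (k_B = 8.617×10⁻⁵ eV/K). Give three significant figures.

k_BT = 8.617×10⁻⁵ × 634 K = 0.054632 eV.
Eᵢ/kT = 0.32033, 1.6346, 2.2331.
Z = Σ e^(−Eᵢ/kT) = e^(−0.32033) + e^(−1.6346) + e^(−2.2331) = 0.72591 + 0.19503 + 0.10720 = 1.0281.

Z = 1.03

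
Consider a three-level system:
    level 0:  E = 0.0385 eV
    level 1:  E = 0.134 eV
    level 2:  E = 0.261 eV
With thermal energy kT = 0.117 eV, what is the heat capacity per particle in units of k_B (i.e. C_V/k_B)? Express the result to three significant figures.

0.360

Eᵢ/kT = 0.32906, 1.1453, 2.2308.
Z = Σ e^(−Eᵢ/kT) = e^(−0.32906) + e^(−1.1453) + e^(−2.2308) = 0.71960 + 0.31813 + 0.10744 = 1.1452.
⟨E⟩ = 0.085903 eV, ⟨E²⟩ = 0.012310 eV².
C_V/k_B = (⟨E²⟩ − ⟨E⟩²)/(kT)² = (0.012310 − 0.0073793)/0.013689 = 0.360.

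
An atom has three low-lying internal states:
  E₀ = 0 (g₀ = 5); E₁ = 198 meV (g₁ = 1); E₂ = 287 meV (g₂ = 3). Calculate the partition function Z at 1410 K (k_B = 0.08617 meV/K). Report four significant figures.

k_BT = 0.08617 × 1410 K = 121.500 meV.
Eᵢ/kT = 0, 1.62963, 2.36214.
Z = Σ gᵢe^(−Eᵢ/kT) = 5·e^(−0) + 1·e^(−1.62963) + 3·e^(−2.36214) = 5.00000 + 0.196002 + 0.282655 = 5.47866.

Z = 5.479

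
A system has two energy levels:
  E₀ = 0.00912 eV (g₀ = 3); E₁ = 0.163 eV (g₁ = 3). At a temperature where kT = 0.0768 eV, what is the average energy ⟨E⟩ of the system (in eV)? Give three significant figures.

0.0274 eV

Eᵢ/kT = 0.11875, 2.1224.
Z = Σ gᵢe^(−Eᵢ/kT) = 3·e^(−0.11875) + 3·e^(−2.1224) = 2.6641 + 0.35923 = 3.0233.
⟨E⟩ = Σ Eᵢ gᵢe^(−Eᵢ/kT) / Z = (0.00912·2.6641 + 0.163·0.35923) / 3.0233 = 0.0274 eV.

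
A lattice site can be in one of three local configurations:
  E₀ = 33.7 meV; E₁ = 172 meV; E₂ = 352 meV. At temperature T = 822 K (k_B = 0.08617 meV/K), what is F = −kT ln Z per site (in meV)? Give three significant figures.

k_BT = 0.08617 × 822 K = 70.832 meV.
Eᵢ/kT = 0.47577, 2.4283, 4.9695.
Z = Σ e^(−Eᵢ/kT) = e^(−0.47577) + e^(−2.4283) + e^(−4.9695) = 0.62141 + 0.088187 + 0.0069466 = 0.71654.
F = −kT ln Z = −70.832 × ln(0.71654) = −70.832 × -0.33332 = 23.6 meV.

23.6 meV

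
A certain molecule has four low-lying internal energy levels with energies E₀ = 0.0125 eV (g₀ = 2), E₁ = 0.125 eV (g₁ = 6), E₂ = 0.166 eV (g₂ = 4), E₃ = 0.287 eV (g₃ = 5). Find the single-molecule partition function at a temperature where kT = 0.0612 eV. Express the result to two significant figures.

Eᵢ/kT = 0.2042, 2.042, 2.712, 4.690.
Z = Σ gᵢe^(−Eᵢ/kT) = 2·e^(−0.2042) + 6·e^(−2.042) + 4·e^(−2.712) + 5·e^(−4.690) = 1.631 + 0.7786 + 0.2656 + 0.04593 = 2.721.

Z = 2.7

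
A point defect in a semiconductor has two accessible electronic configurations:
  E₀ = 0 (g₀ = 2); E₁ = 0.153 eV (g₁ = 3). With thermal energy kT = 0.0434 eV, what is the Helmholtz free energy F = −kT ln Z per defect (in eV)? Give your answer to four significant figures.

-0.03196 eV

Eᵢ/kT = 0, 3.52535.
Z = Σ gᵢe^(−Eᵢ/kT) = 2·e^(−0) + 3·e^(−3.52535) = 2.00000 + 0.0883245 = 2.08832.
F = −kT ln Z = −0.0434 × ln(2.08832) = −0.0434 × 0.736360 = -0.03196 eV.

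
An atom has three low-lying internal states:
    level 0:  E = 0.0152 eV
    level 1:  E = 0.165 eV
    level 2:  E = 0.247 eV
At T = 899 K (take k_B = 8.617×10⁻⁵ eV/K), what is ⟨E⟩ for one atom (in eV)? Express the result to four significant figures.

k_BT = 8.617×10⁻⁵ × 899 K = 0.0774668 eV.
Eᵢ/kT = 0.196213, 2.12994, 3.18846.
Z = Σ e^(−Eᵢ/kT) = e^(−0.196213) + e^(−2.12994) + e^(−3.18846) = 0.821837 + 0.118844 + 0.0412353 = 0.981916.
⟨E⟩ = Σ Eᵢ e^(−Eᵢ/kT) / Z = (0.0152·0.821837 + 0.165·0.118844 + 0.247·0.0412353) / 0.981916 = 0.04307 eV.

0.04307 eV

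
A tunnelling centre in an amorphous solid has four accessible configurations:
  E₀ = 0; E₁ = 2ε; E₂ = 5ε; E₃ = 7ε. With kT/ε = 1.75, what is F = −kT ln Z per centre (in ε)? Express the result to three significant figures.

Eᵢ/kT = 0, 1.1429, 2.8571, 4.0000.
Z = Σ e^(−Eᵢ/kT) = e^(−0) + e^(−1.1429) + e^(−2.8571) + e^(−4.0000) = 1.0000 + 0.31889 + 0.057435 + 0.018316 = 1.3946.
F = −kT ln Z = −1.75 × ln(1.3946) = −1.75 × 0.33261 = -0.582 ε.

-0.582 ε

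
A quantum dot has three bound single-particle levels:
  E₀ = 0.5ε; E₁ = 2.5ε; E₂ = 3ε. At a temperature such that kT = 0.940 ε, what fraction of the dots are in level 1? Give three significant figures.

0.100

Eᵢ/kT = 0.53191, 2.6596, 3.1915.
Z = Σ e^(−Eᵢ/kT) = e^(−0.53191) + e^(−2.6596) + e^(−3.1915) = 0.58748 + 0.069976 + 0.041110 = 0.69857.
P₁ = e^(−E₁/kT) / Z = 0.069976/0.69857 = 0.100.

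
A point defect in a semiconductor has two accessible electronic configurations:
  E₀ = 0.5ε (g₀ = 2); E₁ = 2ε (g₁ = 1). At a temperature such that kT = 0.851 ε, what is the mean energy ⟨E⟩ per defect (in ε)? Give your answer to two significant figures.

0.62 ε

Eᵢ/kT = 0.5875, 2.350.
Z = Σ gᵢe^(−Eᵢ/kT) = 2·e^(−0.5875) + 1·e^(−2.350) = 1.111 + 0.09537 = 1.206.
⟨E⟩ = Σ Eᵢ gᵢe^(−Eᵢ/kT) / Z = (0.5·1.111 + 2·0.09537) / 1.206 = 0.62 ε.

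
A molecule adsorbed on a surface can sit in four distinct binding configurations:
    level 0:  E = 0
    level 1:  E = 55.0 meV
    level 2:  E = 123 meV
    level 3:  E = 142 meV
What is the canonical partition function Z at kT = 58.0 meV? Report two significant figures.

Eᵢ/kT = 0, 0.9483, 2.121, 2.448.
Z = Σ e^(−Eᵢ/kT) = e^(−0) + e^(−0.9483) + e^(−2.121) + e^(−2.448) = 1.000 + 0.3874 + 0.1199 + 0.08647 = 1.594.

Z = 1.6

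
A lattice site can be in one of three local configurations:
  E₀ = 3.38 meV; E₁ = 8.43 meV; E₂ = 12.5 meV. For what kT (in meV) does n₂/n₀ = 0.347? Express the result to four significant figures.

8.617 meV

n₂/n₀ = exp[−(E₂−E₀)/kT] = 0.347.
⇒ (E₂−E₀)/kT = ln(1/0.347) = ln(2.88184) = 1.05843.
kT = 9.12 meV / 1.05843 = 8.617 meV.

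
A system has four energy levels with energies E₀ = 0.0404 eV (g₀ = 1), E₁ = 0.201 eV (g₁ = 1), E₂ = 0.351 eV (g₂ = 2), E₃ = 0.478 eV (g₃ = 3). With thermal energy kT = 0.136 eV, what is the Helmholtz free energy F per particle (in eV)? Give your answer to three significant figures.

-0.0261 eV

Eᵢ/kT = 0.29706, 1.4779, 2.5809, 3.5147.
Z = Σ gᵢe^(−Eᵢ/kT) = 1·e^(−0.29706) + 1·e^(−1.4779) + 2·e^(−2.5809) + 3·e^(−3.5147) = 0.74300 + 0.22812 + 0.15141 + 0.089270 = 1.2118.
F = −kT ln Z = −0.136 × ln(1.2118) = −0.136 × 0.19211 = -0.0261 eV.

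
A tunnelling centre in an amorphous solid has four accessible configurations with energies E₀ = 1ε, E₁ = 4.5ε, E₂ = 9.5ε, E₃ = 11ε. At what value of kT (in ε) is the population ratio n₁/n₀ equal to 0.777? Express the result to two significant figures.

14 ε

n₁/n₀ = exp[−(E₁−E₀)/kT] = 0.777.
⇒ (E₁−E₀)/kT = ln(1/0.777) = ln(1.287) = 0.2523.
kT = 3.5ε / 0.2523 = 14 ε.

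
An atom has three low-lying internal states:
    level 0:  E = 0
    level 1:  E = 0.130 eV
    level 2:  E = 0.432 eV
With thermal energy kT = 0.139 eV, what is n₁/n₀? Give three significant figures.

0.392

n₁/n₀ = exp[−(E₁−E₀)/kT] = exp(−(0.130 eV)/(0.139 eV)) = exp(-0.93525) = 0.392.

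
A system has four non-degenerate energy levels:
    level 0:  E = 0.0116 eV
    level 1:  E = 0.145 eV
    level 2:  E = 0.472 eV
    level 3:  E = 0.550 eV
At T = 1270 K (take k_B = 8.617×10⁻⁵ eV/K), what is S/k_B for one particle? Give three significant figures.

k_BT = 8.617×10⁻⁵ × 1270 K = 0.10944 eV.
Eᵢ/kT = 0.10599, 1.3249, 4.3129, 5.0256.
Z = Σ e^(−Eᵢ/kT) = e^(−0.10599) + e^(−1.3249) + e^(−4.3129) + e^(−5.0256) = 0.89943 + 0.26583 + 0.013395 + 0.0065676 = 1.1852.
⟨E⟩ = Σ EᵢPᵢ = 0.049708 eV.
S/k_B = ln Z + ⟨E⟩/kT = ln(1.1852) + 0.049708/0.10944 = 0.16991 + 0.45420 = 0.624.

0.624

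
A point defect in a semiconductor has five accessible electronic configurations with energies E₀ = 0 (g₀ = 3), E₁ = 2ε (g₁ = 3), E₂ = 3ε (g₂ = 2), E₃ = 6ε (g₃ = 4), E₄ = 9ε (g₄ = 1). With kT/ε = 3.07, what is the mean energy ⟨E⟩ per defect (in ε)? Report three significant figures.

Eᵢ/kT = 0, 0.65147, 0.97720, 1.9544, 2.9316.
Z = Σ gᵢe^(−Eᵢ/kT) = 3·e^(−0) + 3·e^(−0.65147) + 2·e^(−0.97720) + 4·e^(−1.9544) + 1·e^(−2.9316) = 3.0000 + 1.5638 + 0.75273 + 0.56660 + 0.053312 = 5.9364.
⟨E⟩ = Σ Eᵢ gᵢe^(−Eᵢ/kT) / Z = (0·3.0000 + 2·1.5638 + 3·0.75273 + 6·0.56660 + 9·0.053312) / 5.9364 = 1.56 ε.

1.56 ε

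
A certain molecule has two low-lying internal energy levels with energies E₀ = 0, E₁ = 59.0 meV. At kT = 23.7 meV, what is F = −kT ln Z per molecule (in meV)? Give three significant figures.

Eᵢ/kT = 0, 2.4895.
Z = Σ e^(−Eᵢ/kT) = e^(−0) + e^(−2.4895) = 1.0000 + 0.082951 = 1.0830.
F = −kT ln Z = −23.7 × ln(1.0830) = −23.7 × 0.079735 = -1.89 meV.

-1.89 meV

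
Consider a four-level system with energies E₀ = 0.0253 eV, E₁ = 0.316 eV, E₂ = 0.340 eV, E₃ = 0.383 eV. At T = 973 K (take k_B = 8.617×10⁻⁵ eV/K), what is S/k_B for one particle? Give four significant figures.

0.3060

k_BT = 8.617×10⁻⁵ × 973 K = 0.0838434 eV.
Eᵢ/kT = 0.301753, 3.76893, 4.05518, 4.56804.
Z = Σ e^(−Eᵢ/kT) = e^(−0.301753) + e^(−3.76893) + e^(−4.05518) + e^(−4.56804) = 0.739521 + 0.0230767 + 0.0173324 + 0.0103783 = 0.790308.
⟨E⟩ = Σ EᵢPᵢ = 0.0453874 eV.
S/k_B = ln Z + ⟨E⟩/kT = ln(0.790308) + 0.0453874/0.0838434 = -0.235333 + 0.541335 = 0.3060.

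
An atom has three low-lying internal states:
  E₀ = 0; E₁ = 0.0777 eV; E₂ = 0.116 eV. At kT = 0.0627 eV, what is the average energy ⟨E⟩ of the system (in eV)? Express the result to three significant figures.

Eᵢ/kT = 0, 1.2392, 1.8501.
Z = Σ e^(−Eᵢ/kT) = e^(−0) + e^(−1.2392) + e^(−1.8501) = 1.0000 + 0.28962 + 0.15722 = 1.4468.
⟨E⟩ = Σ Eᵢ e^(−Eᵢ/kT) / Z = (0·1.0000 + 0.0777·0.28962 + 0.116·0.15722) / 1.4468 = 0.0282 eV.

0.0282 eV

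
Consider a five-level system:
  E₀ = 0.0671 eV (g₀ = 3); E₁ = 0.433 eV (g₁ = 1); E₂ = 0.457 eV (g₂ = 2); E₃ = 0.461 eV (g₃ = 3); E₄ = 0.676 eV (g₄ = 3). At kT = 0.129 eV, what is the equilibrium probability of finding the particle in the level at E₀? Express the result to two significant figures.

0.90

Eᵢ/kT = 0.5202, 3.357, 3.543, 3.574, 5.240.
Z = Σ gᵢe^(−Eᵢ/kT) = 3·e^(−0.5202) + 1·e^(−3.357) + 2·e^(−3.543) + 3·e^(−3.574) + 3·e^(−5.240) = 1.783 + 0.03484 + 0.05785 + 0.08413 + 0.01590 = 1.976.
P₀ = g₀ e^(−E₀/kT) / Z = 1.783/1.976 = 0.90.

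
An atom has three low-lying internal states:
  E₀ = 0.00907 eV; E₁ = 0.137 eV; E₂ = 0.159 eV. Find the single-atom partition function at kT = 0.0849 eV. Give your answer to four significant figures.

Eᵢ/kT = 0.106832, 1.61366, 1.87279.
Z = Σ e^(−Eᵢ/kT) = e^(−0.106832) + e^(−1.61366) + e^(−1.87279) = 0.898677 + 0.199157 + 0.153694 = 1.25153.

Z = 1.252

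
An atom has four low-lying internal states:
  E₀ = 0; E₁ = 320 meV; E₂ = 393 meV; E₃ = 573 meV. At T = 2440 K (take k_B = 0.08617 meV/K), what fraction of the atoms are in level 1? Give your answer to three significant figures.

k_BT = 0.08617 × 2440 K = 210.25 meV.
Eᵢ/kT = 0, 1.5220, 1.8692, 2.7253.
Z = Σ e^(−Eᵢ/kT) = e^(−0) + e^(−1.5220) + e^(−1.8692) + e^(−2.7253) = 1.0000 + 0.21827 + 0.15425 + 0.065527 = 1.4380.
P₁ = e^(−E₁/kT) / Z = 0.21827/1.4380 = 0.152.

0.152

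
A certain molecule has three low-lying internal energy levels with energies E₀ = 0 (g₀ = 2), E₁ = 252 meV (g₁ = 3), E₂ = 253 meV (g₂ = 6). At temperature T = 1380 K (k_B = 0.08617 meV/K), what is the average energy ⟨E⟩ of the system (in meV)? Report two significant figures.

88 meV

k_BT = 0.08617 × 1380 K = 118.9 meV.
Eᵢ/kT = 0, 2.119, 2.128.
Z = Σ gᵢe^(−Eᵢ/kT) = 2·e^(−0) + 3·e^(−2.119) + 6·e^(−2.128) = 2.000 + 0.3605 + 0.7145 = 3.075.
⟨E⟩ = Σ Eᵢ gᵢe^(−Eᵢ/kT) / Z = (0·2.000 + 252·0.3605 + 253·0.7145) / 3.075 = 88 meV.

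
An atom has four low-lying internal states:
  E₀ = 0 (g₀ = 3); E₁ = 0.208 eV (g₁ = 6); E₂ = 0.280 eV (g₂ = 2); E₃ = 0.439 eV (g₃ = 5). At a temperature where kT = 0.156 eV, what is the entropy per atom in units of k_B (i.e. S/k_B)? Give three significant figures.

2.33

Eᵢ/kT = 0, 1.3333, 1.7949, 2.8141.
Z = Σ gᵢe^(−Eᵢ/kT) = 3·e^(−0) + 6·e^(−1.3333) + 2·e^(−1.7949) + 5·e^(−2.8141) = 3.0000 + 1.5816 + 0.33229 + 0.29979 = 5.2137.
⟨E⟩ = Σ EᵢPᵢ = 0.10619 eV.
S/k_B = ln Z + ⟨E⟩/kT = ln(5.2137) + 0.10619/0.156 = 1.6513 + 0.68071 = 2.33.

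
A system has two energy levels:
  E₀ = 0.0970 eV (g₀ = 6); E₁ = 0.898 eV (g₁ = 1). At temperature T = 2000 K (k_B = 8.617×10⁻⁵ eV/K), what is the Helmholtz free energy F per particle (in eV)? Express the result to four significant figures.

k_BT = 8.617×10⁻⁵ × 2000 K = 0.172340 eV.
Eᵢ/kT = 0.562841, 5.21063.
Z = Σ gᵢe^(−Eᵢ/kT) = 6·e^(−0.562841) + 1·e^(−5.21063) = 3.41753 + 0.00545823 = 3.42299.
F = −kT ln Z = −0.172340 × ln(3.42299) = −0.172340 × 1.23051 = -0.2121 eV.

-0.2121 eV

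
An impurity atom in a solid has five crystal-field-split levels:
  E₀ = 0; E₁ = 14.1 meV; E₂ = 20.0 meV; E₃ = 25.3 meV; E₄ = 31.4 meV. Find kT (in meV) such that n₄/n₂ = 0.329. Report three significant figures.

n₄/n₂ = exp[−(E₄−E₂)/kT] = 0.329.
⇒ (E₄−E₂)/kT = ln(1/0.329) = ln(3.0395) = 1.1117.
kT = 11.4 meV / 1.1117 = 10.3 meV.

10.3 meV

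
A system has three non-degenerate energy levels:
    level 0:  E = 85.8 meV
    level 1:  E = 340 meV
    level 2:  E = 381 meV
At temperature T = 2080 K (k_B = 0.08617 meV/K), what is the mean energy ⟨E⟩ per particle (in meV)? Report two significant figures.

170 meV

k_BT = 0.08617 × 2080 K = 179.2 meV.
Eᵢ/kT = 0.4788, 1.897, 2.126.
Z = Σ e^(−Eᵢ/kT) = e^(−0.4788) + e^(−1.897) + e^(−2.126) = 0.6195 + 0.1500 + 0.1193 = 0.8888.
⟨E⟩ = Σ Eᵢ e^(−Eᵢ/kT) / Z = (85.8·0.6195 + 340·0.1500 + 381·0.1193) / 0.8888 = 170 meV.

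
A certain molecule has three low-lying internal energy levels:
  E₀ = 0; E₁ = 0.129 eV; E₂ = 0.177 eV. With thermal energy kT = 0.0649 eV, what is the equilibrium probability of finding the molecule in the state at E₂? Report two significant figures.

0.054

Eᵢ/kT = 0, 1.988, 2.727.
Z = Σ e^(−Eᵢ/kT) = e^(−0) + e^(−1.988) + e^(−2.727) = 1.000 + 0.1370 + 0.06542 = 1.202.
P₂ = e^(−E₂/kT) / Z = 0.06542/1.202 = 0.054.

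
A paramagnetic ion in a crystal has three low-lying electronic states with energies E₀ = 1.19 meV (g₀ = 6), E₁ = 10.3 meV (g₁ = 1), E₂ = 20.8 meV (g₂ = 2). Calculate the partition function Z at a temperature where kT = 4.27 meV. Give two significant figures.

Z = 4.6

Eᵢ/kT = 0.2787, 2.412, 4.871.
Z = Σ gᵢe^(−Eᵢ/kT) = 6·e^(−0.2787) + 1·e^(−2.412) + 2·e^(−4.871) = 4.541 + 0.08964 + 0.01533 = 4.646.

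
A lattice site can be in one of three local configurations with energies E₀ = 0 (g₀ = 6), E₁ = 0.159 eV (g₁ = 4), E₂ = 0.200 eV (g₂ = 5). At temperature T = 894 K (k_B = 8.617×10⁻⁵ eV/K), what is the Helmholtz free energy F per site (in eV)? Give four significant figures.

-0.1486 eV

k_BT = 8.617×10⁻⁵ × 894 K = 0.0770360 eV.
Eᵢ/kT = 0, 2.06397, 2.59619.
Z = Σ gᵢe^(−Eᵢ/kT) = 6·e^(−0) + 4·e^(−2.06397) + 5·e^(−2.59619) = 6.00000 + 0.507796 + 0.372786 = 6.88058.
F = −kT ln Z = −0.0770360 × ln(6.88058) = −0.0770360 × 1.92870 = -0.1486 eV.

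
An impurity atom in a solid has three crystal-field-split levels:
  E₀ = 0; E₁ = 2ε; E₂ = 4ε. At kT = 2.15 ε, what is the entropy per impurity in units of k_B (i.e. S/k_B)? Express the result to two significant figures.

Eᵢ/kT = 0, 0.9302, 1.860.
Z = Σ e^(−Eᵢ/kT) = e^(−0) + e^(−0.9302) + e^(−1.860) = 1.000 + 0.3945 + 0.1557 = 1.550.
⟨E⟩ = Σ EᵢPᵢ = 0.9108 ε.
S/k_B = ln Z + ⟨E⟩/kT = ln(1.550) + 0.9108/2.15 = 0.4383 + 0.4236 = 0.86.

0.86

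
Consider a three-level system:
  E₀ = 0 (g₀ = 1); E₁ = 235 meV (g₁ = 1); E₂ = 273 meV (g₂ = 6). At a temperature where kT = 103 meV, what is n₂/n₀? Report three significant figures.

n₂/n₀ = (g₂/g₀) exp[−(E₂−E₀)/kT] = (6/1) × exp(−(273 meV)/(103 meV)) = (6/1) × exp(-2.6505) = 0.424.

0.424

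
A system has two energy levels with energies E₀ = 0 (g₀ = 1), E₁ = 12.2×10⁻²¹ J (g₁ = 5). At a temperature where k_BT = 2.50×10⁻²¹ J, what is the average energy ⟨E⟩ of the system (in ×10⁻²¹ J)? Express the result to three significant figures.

Eᵢ/kT = 0, 4.8800.
Z = Σ gᵢe^(−Eᵢ/kT) = 1·e^(−0) + 5·e^(−4.8800) = 1.0000 + 0.037985 = 1.0380.
⟨E⟩ = Σ Eᵢ gᵢe^(−Eᵢ/kT) / Z = (0·1.0000 + 12.2·0.037985) / 1.0380 = 0.446 ×10⁻²¹ J.

0.446 ×10⁻²¹ J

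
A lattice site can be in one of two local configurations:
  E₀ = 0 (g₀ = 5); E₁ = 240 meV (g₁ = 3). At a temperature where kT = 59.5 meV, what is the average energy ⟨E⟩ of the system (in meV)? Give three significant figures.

Eᵢ/kT = 0, 4.0336.
Z = Σ gᵢe^(−Eᵢ/kT) = 5·e^(−0) + 3·e^(−4.0336) = 5.0000 + 0.053131 = 5.0531.
⟨E⟩ = Σ Eᵢ gᵢe^(−Eᵢ/kT) / Z = (0·5.0000 + 240·0.053131) / 5.0531 = 2.52 meV.

2.52 meV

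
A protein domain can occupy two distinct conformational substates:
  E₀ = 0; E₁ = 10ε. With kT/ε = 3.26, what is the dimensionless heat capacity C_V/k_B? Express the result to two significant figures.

0.40

Eᵢ/kT = 0, 3.067.
Z = Σ e^(−Eᵢ/kT) = e^(−0) + e^(−3.067) = 1.000 + 0.04656 = 1.047.
⟨E⟩ = 0.4447 ε, ⟨E²⟩ = 4.447 ε².
C_V/k_B = (⟨E²⟩ − ⟨E⟩²)/(kT)² = (4.447 − 0.1978)/10.63 = 0.40.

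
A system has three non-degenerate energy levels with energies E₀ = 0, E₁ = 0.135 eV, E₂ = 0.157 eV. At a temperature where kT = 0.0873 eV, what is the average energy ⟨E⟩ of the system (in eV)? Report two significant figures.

Eᵢ/kT = 0, 1.546, 1.798.
Z = Σ e^(−Eᵢ/kT) = e^(−0) + e^(−1.546) + e^(−1.798) = 1.000 + 0.2131 + 0.1656 = 1.379.
⟨E⟩ = Σ Eᵢ e^(−Eᵢ/kT) / Z = (0·1.000 + 0.135·0.2131 + 0.157·0.1656) / 1.379 = 0.040 eV.

0.040 eV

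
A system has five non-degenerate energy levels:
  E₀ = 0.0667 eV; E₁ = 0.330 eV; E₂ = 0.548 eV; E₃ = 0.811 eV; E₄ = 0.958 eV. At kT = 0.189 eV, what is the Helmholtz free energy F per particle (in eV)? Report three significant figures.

0.00927 eV

Eᵢ/kT = 0.35291, 1.7460, 2.8995, 4.2910, 5.0688.
Z = Σ e^(−Eᵢ/kT) = e^(−0.35291) + e^(−1.7460) + e^(−2.8995) + e^(−4.2910) + e^(−5.0688) = 0.70264 + 0.17447 + 0.055051 + 0.013691 + 0.0062900 = 0.95214.
F = −kT ln Z = −0.189 × ln(0.95214) = −0.189 × -0.049043 = 0.00927 eV.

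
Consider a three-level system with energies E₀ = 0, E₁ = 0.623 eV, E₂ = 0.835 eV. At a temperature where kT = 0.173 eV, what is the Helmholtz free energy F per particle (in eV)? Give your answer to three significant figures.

-0.00600 eV

Eᵢ/kT = 0, 3.6012, 4.8266.
Z = Σ e^(−Eᵢ/kT) = e^(−0) + e^(−3.6012) + e^(−4.8266) = 1.0000 + 0.027291 + 0.0080137 = 1.0353.
F = −kT ln Z = −0.173 × ln(1.0353) = −0.173 × 0.034691 = -0.00600 eV.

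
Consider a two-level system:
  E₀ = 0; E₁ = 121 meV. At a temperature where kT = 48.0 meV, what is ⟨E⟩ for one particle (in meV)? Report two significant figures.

9.0 meV

Eᵢ/kT = 0, 2.521.
Z = Σ e^(−Eᵢ/kT) = e^(−0) + e^(−2.521) = 1.000 + 0.08038 = 1.080.
⟨E⟩ = Σ Eᵢ e^(−Eᵢ/kT) / Z = (0·1.000 + 121·0.08038) / 1.080 = 9.0 meV.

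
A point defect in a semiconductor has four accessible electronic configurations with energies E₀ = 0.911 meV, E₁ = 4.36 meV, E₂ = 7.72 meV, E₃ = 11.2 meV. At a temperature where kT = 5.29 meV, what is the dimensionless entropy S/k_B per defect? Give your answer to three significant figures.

Eᵢ/kT = 0.17221, 0.82420, 1.4594, 2.1172.
Z = Σ e^(−Eᵢ/kT) = e^(−0.17221) + e^(−0.82420) + e^(−1.4594) + e^(−2.1172) = 0.84180 + 0.43859 + 0.23238 + 0.12037 = 1.6331.
⟨E⟩ = Σ EᵢPᵢ = 3.5645 meV.
S/k_B = ln Z + ⟨E⟩/kT = ln(1.6331) + 3.5645/5.29 = 0.49048 + 0.67382 = 1.16.

1.16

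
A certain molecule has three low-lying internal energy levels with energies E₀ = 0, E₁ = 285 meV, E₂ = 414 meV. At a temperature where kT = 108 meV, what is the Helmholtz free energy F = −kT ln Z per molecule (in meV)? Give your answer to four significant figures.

-9.612 meV

Eᵢ/kT = 0, 2.63889, 3.83333.
Z = Σ e^(−Eᵢ/kT) = e^(−0) + e^(−2.63889) + e^(−3.83333) = 1.00000 + 0.0714405 + 0.0216374 = 1.09308.
F = −kT ln Z = −108 × ln(1.09308) = −108 × 0.0889994 = -9.612 meV.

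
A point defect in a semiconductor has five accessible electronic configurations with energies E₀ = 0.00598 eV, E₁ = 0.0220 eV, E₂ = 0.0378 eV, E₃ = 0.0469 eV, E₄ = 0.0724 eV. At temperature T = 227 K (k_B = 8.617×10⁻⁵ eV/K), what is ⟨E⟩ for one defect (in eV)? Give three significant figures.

k_BT = 8.617×10⁻⁵ × 227 K = 0.019561 eV.
Eᵢ/kT = 0.30571, 1.1247, 1.9324, 2.3976, 3.7012.
Z = Σ e^(−Eᵢ/kT) = e^(−0.30571) + e^(−1.1247) + e^(−1.9324) + e^(−2.3976) + e^(−3.7012) = 0.73660 + 0.32475 + 0.14480 + 0.090936 + 0.024694 = 1.3218.
⟨E⟩ = Σ Eᵢ e^(−Eᵢ/kT) / Z = (0.00598·0.73660 + 0.0220·0.32475 + 0.0378·0.14480 + 0.0469·0.090936 + 0.0724·0.024694) / 1.3218 = 0.0175 eV.

0.0175 eV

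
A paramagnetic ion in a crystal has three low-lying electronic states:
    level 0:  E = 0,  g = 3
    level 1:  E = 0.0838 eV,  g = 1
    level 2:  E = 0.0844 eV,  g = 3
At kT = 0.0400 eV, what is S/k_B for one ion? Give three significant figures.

Eᵢ/kT = 0, 2.0950, 2.1100.
Z = Σ gᵢe^(−Eᵢ/kT) = 3·e^(−0) + 1·e^(−2.0950) + 3·e^(−2.1100) = 3.0000 + 0.12307 + 0.36371 = 3.4868.
⟨E⟩ = Σ EᵢPᵢ = 0.011762 eV.
S/k_B = ln Z + ⟨E⟩/kT = ln(3.4868) + 0.011762/0.0400 = 1.2490 + 0.29405 = 1.54.

1.54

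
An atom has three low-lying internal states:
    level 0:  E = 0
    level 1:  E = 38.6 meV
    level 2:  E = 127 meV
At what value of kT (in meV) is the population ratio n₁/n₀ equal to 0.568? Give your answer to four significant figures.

n₁/n₀ = exp[−(E₁−E₀)/kT] = 0.568.
⇒ (E₁−E₀)/kT = ln(1/0.568) = ln(1.76056) = 0.565632.
kT = 38.6 meV / 0.565632 = 68.24 meV.

68.24 meV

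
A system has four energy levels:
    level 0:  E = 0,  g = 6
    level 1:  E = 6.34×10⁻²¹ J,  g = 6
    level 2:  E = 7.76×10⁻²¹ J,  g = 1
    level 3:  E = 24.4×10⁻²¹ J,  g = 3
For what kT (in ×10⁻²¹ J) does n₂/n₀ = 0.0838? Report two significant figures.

11 ×10⁻²¹ J

n₂/n₀ = (g₂/g₀) exp[−(E₂−E₀)/kT] = 0.0838.
⇒ (E₂−E₀)/kT = ln((1/6)/0.0838) = ln(1.989) = 0.6876.
kT = 7.76 ×10⁻²¹ J / 0.6876 = 11 ×10⁻²¹ J.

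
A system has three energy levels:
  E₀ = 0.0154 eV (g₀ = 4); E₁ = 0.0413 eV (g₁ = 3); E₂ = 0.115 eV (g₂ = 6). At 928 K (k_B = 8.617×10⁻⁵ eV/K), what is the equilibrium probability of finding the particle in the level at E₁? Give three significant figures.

0.275

k_BT = 8.617×10⁻⁵ × 928 K = 0.079966 eV.
Eᵢ/kT = 0.19258, 0.51647, 1.4381.
Z = Σ gᵢe^(−Eᵢ/kT) = 4·e^(−0.19258) + 3·e^(−0.51647) + 6·e^(−1.4381) = 3.2993 + 1.7899 + 1.4243 = 6.5135.
P₁ = g₁ e^(−E₁/kT) / Z = 1.7899/6.5135 = 0.275.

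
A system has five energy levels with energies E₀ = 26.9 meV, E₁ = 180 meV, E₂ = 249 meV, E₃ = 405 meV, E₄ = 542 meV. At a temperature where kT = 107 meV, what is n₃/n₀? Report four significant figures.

0.02920

n₃/n₀ = exp[−(E₃−E₀)/kT] = exp(−(378.1 meV)/(107 meV)) = exp(-3.53364) = 0.02920.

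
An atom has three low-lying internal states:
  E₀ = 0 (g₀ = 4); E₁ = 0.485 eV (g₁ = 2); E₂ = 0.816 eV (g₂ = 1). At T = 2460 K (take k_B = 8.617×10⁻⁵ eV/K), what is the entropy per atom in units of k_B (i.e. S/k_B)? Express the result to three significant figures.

1.57

k_BT = 8.617×10⁻⁵ × 2460 K = 0.21198 eV.
Eᵢ/kT = 0, 2.2880, 3.8494.
Z = Σ gᵢe^(−Eᵢ/kT) = 4·e^(−0) + 2·e^(−2.2880) + 1·e^(−3.8494) = 4.0000 + 0.20294 + 0.021293 = 4.2242.
⟨E⟩ = Σ EᵢPᵢ = 0.027414 eV.
S/k_B = ln Z + ⟨E⟩/kT = ln(4.2242) + 0.027414/0.21198 = 1.4408 + 0.12932 = 1.57.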